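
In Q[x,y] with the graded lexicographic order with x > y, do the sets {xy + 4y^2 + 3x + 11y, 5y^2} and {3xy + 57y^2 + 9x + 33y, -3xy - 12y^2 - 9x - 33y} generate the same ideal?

Yes, the ideals are equal.

Since reduced Gröbner bases are canonical representatives of ideals under a given ordering, it suffices to compute and compare them.
Buchberger on the first generating set:
f_1 = xy + 4y^2 + 3x + 11y, LT = xy.
f_2 = 5y^2, LT = y^2.

S(f_1,f_2): lcm = xy^2. S = 4y^3 + 3xy + 11y^2.
  leading term y^3: subtract (4/5y)·f_2 from 4y^3 + 3xy + 11y^2 → 3xy + 11y^2
  leading term xy: subtract (3)·f_1 from 3xy + 11y^2 → -y^2 - 9x - 33y
  leading term y^2: subtract (-1/5)·f_2 from -y^2 - 9x - 33y → -9x - 33y
  leading term x: no divisor's leading term divides it; move -9x to the remainder.
  leading term y: no divisor's leading term divides it; move -33y to the remainder.
  remainder -9x - 33y ≠ 0; add g_3 = -9x - 33y to the basis.

The other S-polynomials (S(f_1,g_3), S(f_2,g_3)) all reduce to 0 modulo the current basis, so we have a Gröbner basis.
Inter-reduce: drop elements whose leading term is divisible by another's, tail-reduce, and make monic.
Reduced Gröbner basis: {y^2, x + 11/3y}.

Buchberger on the second generating set:
h_1 = 3xy + 57y^2 + 9x + 33y, LT = xy.
h_2 = -3xy - 12y^2 - 9x - 33y, LT = xy.

S(h_1,h_2): lcm = xy. S = 15y^2.
  leading term y^2: no divisor's leading term divides it; move 15y^2 to the remainder.
  remainder 15y^2 ≠ 0; add k_3 = 15y^2 to the basis.

S(h_1,k_3): lcm = xy^2. S = 19y^3 + 3xy + 11y^2.
  leading term y^3: subtract (19/15y)·k_3 from 19y^3 + 3xy + 11y^2 → 3xy + 11y^2
  leading term xy: subtract (1)·h_1 from 3xy + 11y^2 → -46y^2 - 9x - 33y
  leading term y^2: subtract (-46/15)·k_3 from -46y^2 - 9x - 33y → -9x - 33y
  leading term x: no divisor's leading term divides it; move -9x to the remainder.
  leading term y: no divisor's leading term divides it; move -33y to the remainder.
  remainder -9x - 33y ≠ 0; add k_4 = -9x - 33y to the basis.

The other S-polynomials (S(h_2,k_3), S(h_1,k_4), S(h_2,k_4), S(k_3,k_4)) all reduce to 0 modulo the current basis, so we have a Gröbner basis.
Inter-reduce: drop elements whose leading term is divisible by another's, tail-reduce, and make monic.
Reduced Gröbner basis: {y^2, x + 11/3y}.

These coincide, so the ideals are equal.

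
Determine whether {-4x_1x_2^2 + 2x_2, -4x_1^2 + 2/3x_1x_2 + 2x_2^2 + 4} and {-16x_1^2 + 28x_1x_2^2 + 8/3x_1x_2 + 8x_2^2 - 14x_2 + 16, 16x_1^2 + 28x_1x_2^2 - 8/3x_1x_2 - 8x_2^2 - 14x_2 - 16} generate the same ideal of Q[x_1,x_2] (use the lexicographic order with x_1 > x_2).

Yes, the ideals are equal.

Since reduced Gröbner bases are canonical representatives of ideals under a given ordering, it suffices to compute and compare them.
Buchberger on the first generating set:
f_1 = -4x_1x_2^2 + 2x_2, LT = x_1x_2^2.
f_2 = -4x_1^2 + 2/3x_1x_2 + 2x_2^2 + 4, LT = x_1^2.

S(f_1,f_2): lcm = x_1^2x_2^2. S = 1/6x_1x_2^3 - 1/2x_1x_2 + 1/2x_2^4 + x_2^2.
  reduce S modulo (f_1, f_2):
  remainder -1/2x_1x_2 + 1/2x_2^4 + 13/12x_2^2 ≠ 0; add g_3 = -1/2x_1x_2 + 1/2x_2^4 + 13/12x_2^2 to the basis.

S(f_1,g_3): lcm = x_1x_2^2. S = x_2^5 + 13/6x_2^3 - 1/2x_2.
  reduce S modulo (f_1, f_2, g_3):
  remainder x_2^5 + 13/6x_2^3 - 1/2x_2 ≠ 0; add g_4 = x_2^5 + 13/6x_2^3 - 1/2x_2 to the basis.

The other S-polynomials (S(f_2,g_3), S(f_1,g_4), S(f_2,g_4), S(g_3,g_4)) all reduce to 0 modulo the current basis, so we have a Gröbner basis.
Inter-reduce: drop elements whose leading term is divisible by another's, tail-reduce, and make monic.
Reduced Gröbner basis: {x_1^2 - 1/6x_2^4 - 31/36x_2^2 - 1, x_1x_2 - x_2^4 - 13/6x_2^2, x_2^5 + 13/6x_2^3 - 1/2x_2}.

Buchberger on the second generating set:
h_1 = -16x_1^2 + 28x_1x_2^2 + 8/3x_1x_2 + 8x_2^2 - 14x_2 + 16, LT = x_1^2.
h_2 = 16x_1^2 + 28x_1x_2^2 - 8/3x_1x_2 - 8x_2^2 - 14x_2 - 16, LT = x_1^2.

S(h_1,h_2): lcm = x_1^2. S = -7/2x_1x_2^2 + 7/4x_2.
  reduce S modulo (h_1, h_2):
  remainder -7/2x_1x_2^2 + 7/4x_2 ≠ 0; add k_3 = -7/2x_1x_2^2 + 7/4x_2 to the basis.

S(h_1,k_3): lcm = x_1^2x_2^2. S = -7/4x_1x_2^4 - 1/6x_1x_2^3 + 1/2x_1x_2 - 1/2x_2^4 + 7/8x_2^3 - x_2^2.
  reduce S modulo (h_1, h_2, k_3):
  remainder 1/2x_1x_2 - 1/2x_2^4 - 13/12x_2^2 ≠ 0; add k_4 = 1/2x_1x_2 - 1/2x_2^4 - 13/12x_2^2 to the basis.

S(k_3,k_4): lcm = x_1x_2^2. S = x_2^5 + 13/6x_2^3 - 1/2x_2.
  reduce S modulo (h_1, h_2, k_3, k_4):
  remainder x_2^5 + 13/6x_2^3 - 1/2x_2 ≠ 0; add k_5 = x_2^5 + 13/6x_2^3 - 1/2x_2 to the basis.

The other S-polynomials (S(h_2,k_3), S(h_1,k_4), S(h_2,k_4), S(h_1,k_5), S(h_2,k_5), S(k_3,k_5), S(k_4,k_5)) all reduce to 0 modulo the current basis, so we have a Gröbner basis.
Inter-reduce: drop elements whose leading term is divisible by another's, tail-reduce, and make monic.
Reduced Gröbner basis: {x_1^2 - 1/6x_2^4 - 31/36x_2^2 - 1, x_1x_2 - x_2^4 - 13/6x_2^2, x_2^5 + 13/6x_2^3 - 1/2x_2}.

The two bases agree; hence the ideals are identical.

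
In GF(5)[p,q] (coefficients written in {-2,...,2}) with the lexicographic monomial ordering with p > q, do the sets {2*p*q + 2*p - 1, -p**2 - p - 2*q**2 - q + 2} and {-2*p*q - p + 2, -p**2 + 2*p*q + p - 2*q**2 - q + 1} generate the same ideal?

No, the ideals differ.

For a fixed monomial order, each ideal has a unique reduced Gröbner basis; comparing bases decides equality.
Buchberger on the first generating set:
f_1 = 2*p*q + 2*p - 1, LT = p*q.
f_2 = -p**2 - p - 2*q**2 - q + 2, LT = p**2.

S(f_1,f_2): lcm = p**2*q. S = p**2 - p*q + 2*p - 2*q**3 - q**2 + 2*q.
  leading term p**2: subtract (-1)·f_2 from p**2 - p*q + 2*p - 2*q**3 - q**2 + 2*q → -p*q + p - 2*q**3 + 2*q**2 + q + 2
  leading term p*q: subtract (2)·f_1 from -p*q + p - 2*q**3 + 2*q**2 + q + 2 → 2*p - 2*q**3 + 2*q**2 + q - 1
  leading term p: no divisor's leading term divides it; move 2*p to the remainder.
  leading term q**3: no divisor's leading term divides it; move -2*q**3 to the remainder.
  leading term q**2: no divisor's leading term divides it; move 2*q**2 to the remainder.
  leading term q: no divisor's leading term divides it; move q to the remainder.
  leading term 1: no divisor's leading term divides it; move -1 to the remainder.
  remainder 2*p - 2*q**3 + 2*q**2 + q - 1 ≠ 0; add g_3 = 2*p - 2*q**3 + 2*q**2 + q - 1 to the basis.

S(f_1,g_3): lcm = p*q. S = p + q**4 - q**3 + 2*q**2 - 2*q + 2.
  leading term p: subtract (-2)·g_3 from p + q**4 - q**3 + 2*q**2 - 2*q + 2 → q**4 + q**2
  leading term q**4: no divisor's leading term divides it; move q**4 to the remainder.
  leading term q**2: no divisor's leading term divides it; move q**2 to the remainder.
  remainder q**4 + q**2 ≠ 0; add g_4 = q**4 + q**2 to the basis.

The other S-polynomials (S(f_2,g_3), S(f_1,g_4), S(f_2,g_4), S(g_3,g_4)) all reduce to 0 modulo the current basis, so we have a Gröbner basis.
Inter-reduce: drop elements whose leading term is divisible by another's, tail-reduce, and make monic.
Reduced Gröbner basis: {p - q**3 + q**2 - 2*q + 2, q**4 + q**2}.

Buchberger on the second generating set:
h_1 = -2*p*q - p + 2, LT = p*q.
h_2 = -p**2 + 2*p*q + p - 2*q**2 - q + 1, LT = p**2.

S(h_1,h_2): lcm = p**2*q. S = -2*p**2 + 2*p*q**2 + p*q - p - 2*q**3 - q**2 + q.
  leading term p**2: subtract (2)·h_2 from -2*p**2 + 2*p*q**2 + p*q - p - 2*q**3 - q**2 + q → 2*p*q**2 + 2*p*q + 2*p - 2*q**3 - 2*q**2 - 2*q - 2
  leading term p*q**2: subtract (-q)·h_1 from 2*p*q**2 + 2*p*q + 2*p - 2*q**3 - 2*q**2 - 2*q - 2 → p*q + 2*p - 2*q**3 - 2*q**2 - 2
  leading term p*q: subtract (2)·h_1 from p*q + 2*p - 2*q**3 - 2*q**2 - 2 → -p - 2*q**3 - 2*q**2 - 1
  leading term p: no divisor's leading term divides it; move -p to the remainder.
  leading term q**3: no divisor's leading term divides it; move -2*q**3 to the remainder.
  leading term q**2: no divisor's leading term divides it; move -2*q**2 to the remainder.
  leading term 1: no divisor's leading term divides it; move -1 to the remainder.
  remainder -p - 2*q**3 - 2*q**2 - 1 ≠ 0; add k_3 = -p - 2*q**3 - 2*q**2 - 1 to the basis.

S(h_1,k_3): lcm = p*q. S = -2*p - 2*q**4 - 2*q**3 - q - 1.
  leading term p: subtract (2)·k_3 from -2*p - 2*q**4 - 2*q**3 - q - 1 → -2*q**4 + 2*q**3 - q**2 - q + 1
  leading term q**4: no divisor's leading term divides it; move -2*q**4 to the remainder.
  leading term q**3: no divisor's leading term divides it; move 2*q**3 to the remainder.
  leading term q**2: no divisor's leading term divides it; move -q**2 to the remainder.
  leading term q: no divisor's leading term divides it; move -q to the remainder.
  leading term 1: no divisor's leading term divides it; move 1 to the remainder.
  remainder -2*q**4 + 2*q**3 - q**2 - q + 1 ≠ 0; add k_4 = -2*q**4 + 2*q**3 - q**2 - q + 1 to the basis.

The other S-polynomials (S(h_2,k_3), S(h_1,k_4), S(h_2,k_4), S(k_3,k_4)) all reduce to 0 modulo the current basis, so we have a Gröbner basis.
Inter-reduce: drop elements whose leading term is divisible by another's, tail-reduce, and make monic.
Reduced Gröbner basis: {p + 2*q**3 + 2*q**2 + 1, q**4 - q**3 - 2*q**2 - 2*q + 2}.

These differ, so the ideals are not equal.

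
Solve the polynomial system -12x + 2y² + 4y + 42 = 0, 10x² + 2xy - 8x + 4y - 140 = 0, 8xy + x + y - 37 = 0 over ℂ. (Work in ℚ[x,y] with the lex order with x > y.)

Compute a lex Gröbner basis by Buchberger's algorithm.
f_1 = -12x + 2y² + 4y + 42, LT = x.
f_2 = 10x² + 2xy - 8x + 4y - 140, LT = x².
f_3 = 8xy + x + y - 37, LT = xy.

S(f_1,f_2): lcm = x². S = -⅙xy² - 8/15xy - 27/10x - ⅖y + 14.
  leading term xy²: subtract (1/72y²)·f_1 from -⅙xy² - 8/15xy - 27/10x - ⅖y + 14 → -8/15xy - 27/10x - 1/36y⁴ - 1/18y³ - 7/12y² - ⅖y + 14
  leading term xy: subtract (2/45y)·f_1 from -8/15xy - 27/10x - 1/36y⁴ - 1/18y³ - 7/12y² - ⅖y + 14 → -27/10x - 1/36y⁴ - 13/90y³ - 137/180y² - 34/15y + 14
  leading term x: subtract (9/40)·f_1 from -27/10x - 1/36y⁴ - 13/90y³ - 137/180y² - 34/15y + 14 → -1/36y⁴ - 13/90y³ - 109/90y² - 19/6y + 91/20
  leading term y⁴: no divisor's leading term divides it; move -1/36y⁴ to the remainder.
  leading term y³: no divisor's leading term divides it; move -13/90y³ to the remainder.
  leading term y²: no divisor's leading term divides it; move -109/90y² to the remainder.
  leading term y: no divisor's leading term divides it; move -19/6y to the remainder.
  leading term 1: no divisor's leading term divides it; move 91/20 to the remainder.
  remainder -1/36y⁴ - 13/90y³ - 109/90y² - 19/6y + 91/20 ≠ 0; add h_4 = -1/36y⁴ - 13/90y³ - 109/90y² - 19/6y + 91/20 to the basis.

S(f_1,f_3): lcm = xy. S = -⅛x - ⅙y³ - ⅓y² - 29/8y + 37/8.
  leading term x: subtract (1/96)·f_1 from -⅛x - ⅙y³ - ⅓y² - 29/8y + 37/8 → -⅙y³ - 17/48y² - 11/3y + 67/16
  leading term y³: no divisor's leading term divides it; move -⅙y³ to the remainder.
  leading term y²: no divisor's leading term divides it; move -17/48y² to the remainder.
  leading term y: no divisor's leading term divides it; move -11/3y to the remainder.
  leading term 1: no divisor's leading term divides it; move 67/16 to the remainder.
  remainder -⅙y³ - 17/48y² - 11/3y + 67/16 ≠ 0; add h_5 = -⅙y³ - 17/48y² - 11/3y + 67/16 to the basis.

S(f_2,f_3): lcm = x²y. S = -⅛x² + ⅕xy² - 37/40xy + 37/8x + ⅖y² - 14y.
  leading term x²: subtract (1/96x)·f_1 from -⅛x² + ⅕xy² - 37/40xy + 37/8x + ⅖y² - 14y → 43/240xy² - 29/30xy + 67/16x + ⅖y² - 14y
  leading term xy²: subtract (-43/2880y²)·f_1 from 43/240xy² - 29/30xy + 67/16x + ⅖y² - 14y → -29/30xy + 67/16x + 43/1440y⁴ + 43/720y³ + 493/480y² - 14y
  leading term xy: subtract (29/360y)·f_1 from -29/30xy + 67/16x + 43/1440y⁴ + 43/720y³ + 493/480y² - 14y → 67/16x + 43/1440y⁴ - 73/720y³ + 203/288y² - 1043/60y
  leading term x: subtract (-67/192)·f_1 from 67/16x + 43/1440y⁴ - 73/720y³ + 203/288y² - 1043/60y → 43/1440y⁴ - 73/720y³ + 101/72y² - 1279/80y + 469/32
  leading term y⁴: subtract (-43/40)·h_4 from 43/1440y⁴ - 73/720y³ + 101/72y² - 1279/80y + 469/32 → -77/300y³ + 121/1200y² - 2327/120y + 7819/400
  leading term y³: subtract (77/50)·h_5 from -77/300y³ + 121/1200y² - 2327/120y + 7819/400 → 517/800y² - 2749/200y + 10479/800
  leading term y²: no divisor's leading term divides it; move 517/800y² to the remainder.
  leading term y: no divisor's leading term divides it; move -2749/200y to the remainder.
  leading term 1: no divisor's leading term divides it; move 10479/800 to the remainder.
  remainder 517/800y² - 2749/200y + 10479/800 ≠ 0; add h_6 = 517/800y² - 2749/200y + 10479/800 to the basis.

S(f_3,h_4): lcm = xy⁴. S = -203/40xy³ - 218/5xy² - 114xy + 819/5x + ⅛y⁴ - 37/8y³.
  leading term xy³: subtract (203/480y³)·f_1 from -203/40xy³ - 218/5xy² - 114xy + 819/5x + ⅛y⁴ - 37/8y³ → -218/5xy² - 114xy + 819/5x - 203/240y⁵ - 47/30y⁴ - 1791/80y³
  leading term xy²: subtract (109/30y²)·f_1 from -218/5xy² - 114xy + 819/5x - 203/240y⁵ - 47/30y⁴ - 1791/80y³ → -114xy + 819/5x - 203/240y⁵ - 53/6y⁴ - 8861/240y³ - 763/5y²
  leading term xy: subtract (19/2y)·f_1 from -114xy + 819/5x - 203/240y⁵ - 53/6y⁴ - 8861/240y³ - 763/5y² → 819/5x - 203/240y⁵ - 53/6y⁴ - 13421/240y³ - 953/5y² - 399y
  leading term x: subtract (-273/20)·f_1 from 819/5x - 203/240y⁵ - 53/6y⁴ - 13421/240y³ - 953/5y² - 399y → -203/240y⁵ - 53/6y⁴ - 13421/240y³ - 1633/10y² - 1722/5y + 5733/10
  leading term y⁵: subtract (609/20y)·h_4 from -203/240y⁵ - 53/6y⁴ - 13421/240y³ - 1633/10y² - 1722/5y + 5733/10 → -887/200y⁴ - 7617/400y³ - 535/8y² - 193179/400y + 5733/10
  leading term y⁴: subtract (7983/50)·h_4 from -887/200y⁴ - 7617/400y³ - 535/8y² - 193179/400y + 5733/10 → 8039/2000y³ + 126491/1000y² + 9057/400y - 153153/1000
  leading term y³: subtract (-24117/1000)·h_5 from 8039/2000y³ + 126491/1000y² + 9057/400y - 153153/1000 → 1887193/16000y² - 131573/2000y - 834609/16000
  leading term y²: subtract (171563/940)·h_6 from 1887193/16000y² - 131573/2000y - 834609/16000 → 18370353/7520y - 18370353/7520
  leading term y: no divisor's leading term divides it; move 18370353/7520y to the remainder.
  leading term 1: no divisor's leading term divides it; move -18370353/7520 to the remainder.
  remainder 18370353/7520y - 18370353/7520 ≠ 0; add h_7 = 18370353/7520y - 18370353/7520 to the basis.

The other S-polynomials (S(f_1,h_4), S(f_2,h_4), S(f_1,h_5), S(f_2,h_5), S(f_3,h_5), S(h_4,h_5), S(f_1,h_6), S(f_2,h_6), S(f_3,h_6), S(h_4,h_6), S(h_5,h_6), S(f_1,h_7), S(f_2,h_7), S(f_3,h_7), S(h_4,h_7), S(h_5,h_7), S(h_6,h_7)) all reduce to 0 modulo the current basis, so we have a Gröbner basis.
Inter-reduce: drop elements whose leading term is divisible by another's, tail-reduce, and make monic.
Reduced Gröbner basis: {x - 4, y - 1}.

From the last basis element, y - 1 = 0, so y takes values in {1}. Each choice, substituted upward through the basis, yields the corresponding point(s) of the solution set.
  y = 1: the earlier basis element becomes x - 4 = 0, giving x = 4 — point (4, 1).
Check: every point annihilates each of the original generators.

{(4, 1)}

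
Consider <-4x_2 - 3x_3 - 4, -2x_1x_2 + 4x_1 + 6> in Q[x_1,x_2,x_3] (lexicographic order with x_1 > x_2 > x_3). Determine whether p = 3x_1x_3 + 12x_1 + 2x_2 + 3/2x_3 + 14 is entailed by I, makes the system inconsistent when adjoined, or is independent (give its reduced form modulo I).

First compute the reduced Gröbner basis of I by Buchberger's algorithm.
f_1 = -4x_2 - 3x_3 - 4, LT = x_2.
f_2 = -2x_1x_2 + 4x_1 + 6, LT = x_1x_2.

S(f_1,f_2): lcm = x_1x_2. S = 3/4x_1x_3 + 3x_1 + 3.
  leading term x_1x_3: no divisor's leading term divides it; move 3/4x_1x_3 to the remainder.
  leading term x_1: no divisor's leading term divides it; move 3x_1 to the remainder.
  leading term 1: no divisor's leading term divides it; move 3 to the remainder.
  remainder 3/4x_1x_3 + 3x_1 + 3 ≠ 0; add h_3 = 3/4x_1x_3 + 3x_1 + 3 to the basis.

The other S-polynomials (S(f_1,h_3), S(f_2,h_3)) all reduce to 0 modulo the current basis, so we have a Gröbner basis.
Inter-reduce: drop elements whose leading term is divisible by another's, tail-reduce, and make monic.
Reduced Gröbner basis: {x_1x_3 + 4x_1 + 4, x_2 + 3/4x_3 + 1}.
Label its elements g_1 = x_1x_3 + 4x_1 + 4, g_2 = x_2 + 3/4x_3 + 1.

Reduce p = 3x_1x_3 + 12x_1 + 2x_2 + 3/2x_3 + 14 modulo G:
  leading term x_1x_3: subtract (3)·g_1 from 3x_1x_3 + 12x_1 + 2x_2 + 3/2x_3 + 14 → 2x_2 + 3/2x_3 + 2
  leading term x_2: subtract (2)·g_2 from 2x_2 + 3/2x_3 + 2 → 0
  normal form = 0.
Since the normal form is 0, p ∈ I.

3x_1x_3 + 12x_1 + 2x_2 + 3/2x_3 + 14 lies in I (it reduces to 0).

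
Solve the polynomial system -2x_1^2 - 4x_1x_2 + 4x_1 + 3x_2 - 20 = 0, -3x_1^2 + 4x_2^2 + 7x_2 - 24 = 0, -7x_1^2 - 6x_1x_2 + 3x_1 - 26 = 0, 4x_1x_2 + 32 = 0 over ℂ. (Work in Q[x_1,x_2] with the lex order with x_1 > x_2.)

Compute a lex Gröbner basis by Buchberger's algorithm.
f_1 = -2x_1^2 - 4x_1x_2 + 4x_1 + 3x_2 - 20, LT = x_1^2.
f_2 = -3x_1^2 + 4x_2^2 + 7x_2 - 24, LT = x_1^2.
f_3 = -7x_1^2 - 6x_1x_2 + 3x_1 - 26, LT = x_1^2.
f_4 = 4x_1x_2 + 32, LT = x_1x_2.

S(f_1,f_2): lcm = x_1^2. S = 2x_1x_2 - 2x_1 + 4/3x_2^2 + 5/6x_2 + 2.
  reduce S modulo (f_1, f_2, f_3, f_4):
  remainder -2x_1 + 4/3x_2^2 + 5/6x_2 - 14 ≠ 0; add h_5 = -2x_1 + 4/3x_2^2 + 5/6x_2 - 14 to the basis.

S(f_1,f_3): lcm = x_1^2. S = 8/7x_1x_2 - 11/7x_1 - 3/2x_2 + 44/7.
  reduce S modulo (f_1, f_2, f_3, f_4, h_5):
  remainder -22/21x_2^2 - 181/84x_2 + 57/7 ≠ 0; add h_6 = -22/21x_2^2 - 181/84x_2 + 57/7 to the basis.

S(f_1,f_4): lcm = x_1^2x_2. S = 2x_1x_2^2 - 2x_1x_2 - 8x_1 - 3/2x_2^2 + 10x_2.
  reduce S modulo (f_1, f_2, f_3, f_4, h_5, h_6):
  remainder 831/176x_2 + 831/44 ≠ 0; add h_7 = 831/176x_2 + 831/44 to the basis.

The other S-polynomials (S(f_2,f_3), S(f_2,f_4), S(f_3,f_4), S(f_1,h_5), S(f_2,h_5), S(f_3,h_5), S(f_4,h_5), S(f_1,h_6), S(f_2,h_6), S(f_3,h_6), S(f_4,h_6), S(h_5,h_6), S(f_1,h_7), S(f_2,h_7), S(f_3,h_7), S(f_4,h_7), S(h_5,h_7), S(h_6,h_7)) all reduce to 0 modulo the current basis, so we have a Gröbner basis.
Inter-reduce: drop elements whose leading term is divisible by another's, tail-reduce, and make monic.
Reduced Gröbner basis: {x_1 - 2, x_2 + 4}.

Elimination: the polynomial x_2 + 4 lies in the elimination ideal for x_2, so x_2 ∈ {-4}. For each such x_2, the remaining basis elements (now univariate) give the rest of the solution.
  x_2 = -4: the earlier basis element becomes x_1 - 2 = 0, giving x_1 = 2 — point (2, -4).
A lex Gröbner basis triangularizes the system, enabling back-substitution.

{(2, -4)}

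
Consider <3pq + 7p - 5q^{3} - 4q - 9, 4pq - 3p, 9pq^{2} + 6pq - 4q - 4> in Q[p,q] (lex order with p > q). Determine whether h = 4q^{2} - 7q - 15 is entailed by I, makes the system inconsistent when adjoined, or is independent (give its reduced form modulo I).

Adjoining 4q^{2} - 7q - 15 makes the ideal the whole ring: the system is inconsistent.

First compute the reduced Gröbner basis of I by Buchberger's algorithm.
f_1 = 3pq + 7p - 5q^{3} - 4q - 9, LT = pq.
f_2 = 4pq - 3p, LT = pq.
f_3 = 9pq^{2} + 6pq - 4q - 4, LT = pq^{2}.

S(f_1,f_2): lcm = pq. S = \tfrac{37}{12}p - \tfrac{5}{3}q^{3} - \tfrac{4}{3}q - 3.
  reduce S modulo (f_1, f_2, f_3):
  remainder \tfrac{37}{12}p - \tfrac{5}{3}q^{3} - \tfrac{4}{3}q - 3 ≠ 0; add k_4 = \tfrac{37}{12}p - \tfrac{5}{3}q^{3} - \tfrac{4}{3}q - 3 to the basis.

S(f_1,f_3): lcm = pq^{2}. S = \tfrac{5}{3}pq - \tfrac{5}{3}q^{4} - \tfrac{4}{3}q^{2} - \tfrac{23}{9}q + \tfrac{4}{9}.
  reduce S modulo (f_1, f_2, f_3, k_4):
  remainder -\tfrac{5}{3}q^{4} + \tfrac{25}{37}q^{3} - \tfrac{4}{3}q^{2} - \tfrac{671}{333}q + \tfrac{553}{333} ≠ 0; add k_5 = -\tfrac{5}{3}q^{4} + \tfrac{25}{37}q^{3} - \tfrac{4}{3}q^{2} - \tfrac{671}{333}q + \tfrac{553}{333} to the basis.

S(f_2,f_3): lcm = pq^{2}. S = -\tfrac{17}{12}pq + \tfrac{4}{9}q + \tfrac{4}{9}.
  reduce S modulo (f_1, f_2, f_3, k_4, k_5):
  remainder -\tfrac{85}{148}q^{3} - \tfrac{5}{333}q - \tfrac{785}{1332} ≠ 0; add k_6 = -\tfrac{85}{148}q^{3} - \tfrac{5}{333}q - \tfrac{785}{1332} to the basis.

S(f_3,k_4): lcm = pq^{2}. S = \tfrac{2}{3}pq + \tfrac{20}{37}q^{5} + \tfrac{16}{37}q^{3} + \tfrac{36}{37}q^{2} - \tfrac{4}{9}q - \tfrac{4}{9}.
  reduce S modulo (f_1, f_2, f_3, k_4, k_5, k_6):
  remainder \tfrac{16}{111}q^{2} + \tfrac{4}{111}q - \tfrac{4}{37} ≠ 0; add k_7 = \tfrac{16}{111}q^{2} + \tfrac{4}{111}q - \tfrac{4}{37} to the basis.

S(f_1,k_5): lcm = pq^{4}. S = \tfrac{304}{111}pq^{3} - \tfrac{4}{5}pq^{2} - \tfrac{671}{555}pq + \tfrac{553}{555}p - \tfrac{5}{3}q^{6} - \tfrac{4}{3}q^{4} - 3q^{3}.
  reduce S modulo (f_1, f_2, f_3, k_4, k_5, k_6, k_7):
  remainder \tfrac{8212}{50949}q + \tfrac{8212}{50949} ≠ 0; add k_8 = \tfrac{8212}{50949}q + \tfrac{8212}{50949} to the basis.

The other S-polynomials (S(f_1,k_4), S(f_2,k_4), S(f_2,k_5), S(f_3,k_5), S(k_4,k_5), S(f_1,k_6), S(f_2,k_6), S(f_3,k_6), S(k_4,k_6), S(k_5,k_6), S(f_1,k_7), S(f_2,k_7), S(f_3,k_7), S(k_4,k_7), S(k_5,k_7), S(k_6,k_7), S(f_1,k_8), S(f_2,k_8), S(f_3,k_8), S(k_4,k_8), S(k_5,k_8), S(k_6,k_8), S(k_7,k_8)) all reduce to 0 modulo the current basis, so we have a Gröbner basis.
Inter-reduce: drop elements whose leading term is divisible by another's, tail-reduce, and make monic.
Reduced Gröbner basis: {p, q + 1}.
Label its elements g_1 = p, g_2 = q + 1.

Reduce h = 4q^{2} - 7q - 15 modulo G:
  leading term q^{2}: subtract (4q)·g_2 from 4q^{2} - 7q - 15 → -11q - 15
  leading term q: subtract (-11)·g_2 from -11q - 15 → -4
  leading term 1: no divisor's leading term divides it; move -4 to the remainder.
  normal form = -4.
The normal form is nonzero, so h ∉ I. Since h minus its normal form lies in I, I + (h) = I + (r) where r = -4; decide whether this ideal is the whole ring.
Here r = -4 is a nonzero constant, hence a unit: 1 ∈ I + (h), the Gröbner basis of I + (h) is {1}, and the enlarged system has no common solution — adjoining h is inconsistent.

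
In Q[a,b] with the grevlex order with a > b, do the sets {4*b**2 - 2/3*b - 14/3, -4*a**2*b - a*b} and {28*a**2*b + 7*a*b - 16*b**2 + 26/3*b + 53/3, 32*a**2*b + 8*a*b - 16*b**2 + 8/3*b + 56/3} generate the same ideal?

Equality of ideals is decidable: compute both reduced Gröbner bases (unique for the ordering) and check whether they agree.
Buchberger on the first generating set:
f_1 = 4*b**2 - 2/3*b - 14/3, LT = b**2.
f_2 = -4*a**2*b - a*b, LT = a**2*b.

S(f_1,f_2): lcm = a**2*b**2. S = -1/6*a**2*b - 1/4*a*b**2 - 7/6*a**2.
  reduce S modulo (f_1, f_2):
  remainder -7/6*a**2 - 7/24*a ≠ 0; add g_3 = -7/6*a**2 - 7/24*a to the basis.

The other S-polynomials (S(f_1,g_3), S(f_2,g_3)) all reduce to 0 modulo the current basis, so we have a Gröbner basis.
Inter-reduce: drop elements whose leading term is divisible by another's, tail-reduce, and make monic.
Reduced Gröbner basis: {a**2 + 1/4*a, b**2 - 1/6*b - 7/6}.

Buchberger on the second generating set:
h_1 = 28*a**2*b + 7*a*b - 16*b**2 + 26/3*b + 53/3, LT = a**2*b.
h_2 = 32*a**2*b + 8*a*b - 16*b**2 + 8/3*b + 56/3, LT = a**2*b.

S(h_1,h_2): lcm = a**2*b. S = -1/14*b**2 + 19/84*b + 1/21.
  reduce S modulo (h_1, h_2):
  remainder -1/14*b**2 + 19/84*b + 1/21 ≠ 0; add k_3 = -1/14*b**2 + 19/84*b + 1/21 to the basis.

S(h_1,k_3): lcm = a**2*b**2. S = 19/6*a**2*b + 1/4*a*b**2 - 4/7*b**3 + 2/3*a**2 + 13/42*b**2 + 53/84*b.
  reduce S modulo (h_1, h_2, k_3):
  remainder 2/3*a**2 + 1/6*a + 1/4*b - 43/24 ≠ 0; add k_4 = 2/3*a**2 + 1/6*a + 1/4*b - 43/24 to the basis.

The other S-polynomials (S(h_2,k_3), S(h_1,k_4), S(h_2,k_4), S(k_3,k_4)) all reduce to 0 modulo the current basis, so we have a Gröbner basis.
Inter-reduce: drop elements whose leading term is divisible by another's, tail-reduce, and make monic.
Reduced Gröbner basis: {a**2 + 1/4*a + 3/8*b - 43/16, b**2 - 19/6*b - 2/3}.

The bases are distinct; the ideals are different.
The same test decides containment: I ⊆ J iff every generator of I reduces to 0 modulo a Gröbner basis of J.

No, the ideals differ.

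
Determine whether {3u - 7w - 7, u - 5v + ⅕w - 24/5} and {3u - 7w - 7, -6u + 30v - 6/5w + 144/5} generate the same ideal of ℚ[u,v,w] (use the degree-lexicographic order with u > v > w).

Yes, the ideals are equal.

Equality of ideals is decidable: compute both reduced Gröbner bases (unique for the ordering) and check whether they agree.
Buchberger on the first generating set:
f_1 = 3u - 7w - 7, LT = u.
f_2 = u - 5v + ⅕w - 24/5, LT = u.

S(f_1,f_2): lcm = u. S = 5v - 38/15w + 37/15.
  leading term v: no divisor's leading term divides it; move 5v to the remainder.
  leading term w: no divisor's leading term divides it; move -38/15w to the remainder.
  leading term 1: no divisor's leading term divides it; move 37/15 to the remainder.
  remainder 5v - 38/15w + 37/15 ≠ 0; add g_3 = 5v - 38/15w + 37/15 to the basis.

The other S-polynomials (S(f_1,g_3), S(f_2,g_3)) all reduce to 0 modulo the current basis, so we have a Gröbner basis.
Inter-reduce: drop elements whose leading term is divisible by another's, tail-reduce, and make monic.
Reduced Gröbner basis: {u - 7/3w - 7/3, v - 38/75w + 37/75}.

Buchberger on the second generating set:
h_1 = 3u - 7w - 7, LT = u.
h_2 = -6u + 30v - 6/5w + 144/5, LT = u.

S(h_1,h_2): lcm = u. S = 5v - 38/15w + 37/15.
  leading term v: no divisor's leading term divides it; move 5v to the remainder.
  leading term w: no divisor's leading term divides it; move -38/15w to the remainder.
  leading term 1: no divisor's leading term divides it; move 37/15 to the remainder.
  remainder 5v - 38/15w + 37/15 ≠ 0; add k_3 = 5v - 38/15w + 37/15 to the basis.

The other S-polynomials (S(h_1,k_3), S(h_2,k_3)) all reduce to 0 modulo the current basis, so we have a Gröbner basis.
Inter-reduce: drop elements whose leading term is divisible by another's, tail-reduce, and make monic.
Reduced Gröbner basis: {u - 7/3w - 7/3, v - 38/75w + 37/75}.

These coincide, so the ideals are equal.
The choice of monomial ordering does not affect the verdict — as long as both bases are computed under the same ordering, their equality decides ideal equality.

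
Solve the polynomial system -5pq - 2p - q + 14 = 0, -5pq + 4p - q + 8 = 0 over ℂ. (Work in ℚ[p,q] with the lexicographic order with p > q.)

{(1, 2)}

Compute a lex Gröbner basis by Buchberger's algorithm.
f_1 = -5pq - 2p - q + 14, LT = pq.
f_2 = -5pq + 4p - q + 8, LT = pq.

S(f_1,f_2): lcm = pq. S = 6/5p - 6/5.
  leading term p: no divisor's leading term divides it; move 6/5p to the remainder.
  leading term 1: no divisor's leading term divides it; move -6/5 to the remainder.
  remainder 6/5p - 6/5 ≠ 0; add h_3 = 6/5p - 6/5 to the basis.

S(f_1,h_3): lcm = pq. S = ⅖p + 6/5q - 14/5.
  leading term p: subtract (⅓)·h_3 from ⅖p + 6/5q - 14/5 → 6/5q - 12/5
  leading term q: no divisor's leading term divides it; move 6/5q to the remainder.
  leading term 1: no divisor's leading term divides it; move -12/5 to the remainder.
  remainder 6/5q - 12/5 ≠ 0; add h_4 = 6/5q - 12/5 to the basis.

The other S-polynomials (S(f_2,h_3), S(f_1,h_4), S(f_2,h_4), S(h_3,h_4)) all reduce to 0 modulo the current basis, so we have a Gröbner basis.
Inter-reduce: drop elements whose leading term is divisible by another's, tail-reduce, and make monic.
Reduced Gröbner basis: {p - 1, q - 2}.

Since the basis is lex-ordered, q - 2 is univariate in q. Its roots are {2}. Back-substituting each root into the other basis elements fixes the other coordinates.
  q = 2: the earlier basis element becomes p - 1 = 0, giving p = 1 — point (1, 2).
Substituting each solution back into the original system confirms all equations vanish.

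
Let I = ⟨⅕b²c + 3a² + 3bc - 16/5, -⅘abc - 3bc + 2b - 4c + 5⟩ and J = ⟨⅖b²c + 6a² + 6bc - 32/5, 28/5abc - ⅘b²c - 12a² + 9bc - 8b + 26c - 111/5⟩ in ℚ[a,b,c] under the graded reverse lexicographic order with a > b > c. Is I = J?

No, the ideals differ.

Two ideals are equal iff their reduced Gröbner bases coincide (the reduced basis is unique for a fixed ordering).
Buchberger on the first generating set:
f_1 = ⅕b²c + 3a² + 3bc - 16/5, LT = b²c.
f_2 = -⅘abc - 3bc + 2b - 4c + 5, LT = abc.

S(f_1,f_2): lcm = ab²c. S = 15a³ + 15abc - 15/4b²c + 5/2b² - 5bc - 16a + 25/4b.
  leading term a³: no divisor's leading term divides it; move 15a³ to the remainder.
  leading term abc: subtract (-75/4)·f_2 from 15abc - 15/4b²c + 5/2b² - 5bc - 16a + 25/4b → -15/4b²c + 5/2b² - 245/4bc - 16a + 175/4b - 75c + 375/4
  leading term b²c: subtract (-75/4)·f_1 from -15/4b²c + 5/2b² - 245/4bc - 16a + 175/4b - 75c + 375/4 → 225/4a² + 5/2b² - 5bc - 16a + 175/4b - 75c + 135/4
  leading term a²: no divisor's leading term divides it; move 225/4a² to the remainder.
  leading term b²: no divisor's leading term divides it; move 5/2b² to the remainder.
  leading term bc: no divisor's leading term divides it; move -5bc to the remainder.
  leading term a: no divisor's leading term divides it; move -16a to the remainder.
  leading term b: no divisor's leading term divides it; move 175/4b to the remainder.
  leading term c: no divisor's leading term divides it; move -75c to the remainder.
  leading term 1: no divisor's leading term divides it; move 135/4 to the remainder.
  remainder 15a³ + 225/4a² + 5/2b² - 5bc - 16a + 175/4b - 75c + 135/4 ≠ 0; add g_3 = 15a³ + 225/4a² + 5/2b² - 5bc - 16a + 175/4b - 75c + 135/4 to the basis.

The other S-polynomials (S(f_1,g_3), S(f_2,g_3)) all reduce to 0 modulo the current basis, so we have a Gröbner basis.
Inter-reduce: drop elements whose leading term is divisible by another's, tail-reduce, and make monic.
Reduced Gröbner basis: {a³ + 15/4a² + ⅙b² - ⅓bc - 16/15a + 35/12b - 5c + 9/4, abc + 15/4bc - 5/2b + 5c - 25/4, b²c + 15a² + 15bc - 16}.

Buchberger on the second generating set:
h_1 = ⅖b²c + 6a² + 6bc - 32/5, LT = b²c.
h_2 = 28/5abc - ⅘b²c - 12a² + 9bc - 8b + 26c - 111/5, LT = abc.

S(h_1,h_2): lcm = ab²c. S = 1/7b³c + 15a³ + 15/7a²b + 15abc - 45/28b²c + 10/7b² - 65/14bc - 16a + 111/28b.
  leading term b³c: subtract (5/14b)·h_1 from 1/7b³c + 15a³ + 15/7a²b + 15abc - 45/28b²c + 10/7b² - 65/14bc - 16a + 111/28b → 15a³ + 15abc - 15/4b²c + 10/7b² - 65/14bc - 16a + 25/4b
  leading term a³: no divisor's leading term divides it; move 15a³ to the remainder.
  leading term abc: subtract (75/28)·h_2 from 15abc - 15/4b²c + 10/7b² - 65/14bc - 16a + 25/4b → -45/28b²c + 225/7a² + 10/7b² - 115/4bc - 16a + 775/28b - 975/14c + 1665/28
  leading term b²c: subtract (-225/56)·h_1 from -45/28b²c + 225/7a² + 10/7b² - 115/4bc - 16a + 775/28b - 975/14c + 1665/28 → 225/4a² + 10/7b² - 65/14bc - 16a + 775/28b - 975/14c + 135/4
  leading term a²: no divisor's leading term divides it; move 225/4a² to the remainder.
  leading term b²: no divisor's leading term divides it; move 10/7b² to the remainder.
  leading term bc: no divisor's leading term divides it; move -65/14bc to the remainder.
  leading term a: no divisor's leading term divides it; move -16a to the remainder.
  leading term b: no divisor's leading term divides it; move 775/28b to the remainder.
  leading term c: no divisor's leading term divides it; move -975/14c to the remainder.
  leading term 1: no divisor's leading term divides it; move 135/4 to the remainder.
  remainder 15a³ + 225/4a² + 10/7b² - 65/14bc - 16a + 775/28b - 975/14c + 135/4 ≠ 0; add k_3 = 15a³ + 225/4a² + 10/7b² - 65/14bc - 16a + 775/28b - 975/14c + 135/4 to the basis.

The other S-polynomials (S(h_1,k_3), S(h_2,k_3)) all reduce to 0 modulo the current basis, so we have a Gröbner basis.
Inter-reduce: drop elements whose leading term is divisible by another's, tail-reduce, and make monic.
Reduced Gröbner basis: {a³ + 15/4a² + 2/21b² - 13/42bc - 16/15a + 155/84b - 65/14c + 9/4, abc + 15/4bc - 10/7b + 65/14c - 25/4, b²c + 15a² + 15bc - 16}.

Since the reduced bases disagree, the two ideals are not the same.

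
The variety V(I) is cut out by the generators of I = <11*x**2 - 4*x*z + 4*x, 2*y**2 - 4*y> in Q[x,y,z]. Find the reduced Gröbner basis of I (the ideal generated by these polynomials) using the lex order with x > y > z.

G = {x**2 - 4/11*x*z + 4/11*x, y**2 - 2*y}

f_1 = 11*x**2 - 4*x*z + 4*x, LT = x**2.
f_2 = 2*y**2 - 4*y, LT = y**2.

The S-polynomials (S(f_1,f_2)) all reduce to 0 modulo the current basis, so we have a Gröbner basis.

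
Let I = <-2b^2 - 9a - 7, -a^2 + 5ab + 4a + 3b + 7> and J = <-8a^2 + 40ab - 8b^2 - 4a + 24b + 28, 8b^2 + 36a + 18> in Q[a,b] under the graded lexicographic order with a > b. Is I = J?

Two ideals are equal iff their reduced Gröbner bases coincide (the reduced basis is unique for a fixed ordering).
Buchberger on the first generating set:
f_1 = -2b^2 - 9a - 7, LT = b^2.
f_2 = -a^2 + 5ab + 4a + 3b + 7, LT = a^2.

The S-polynomials (S(f_1,f_2)) all reduce to 0 modulo the current basis, so we have a Gröbner basis.
Inter-reduce: drop elements whose leading term is divisible by another's, tail-reduce, and make monic.
Reduced Gröbner basis: {a^2 - 5ab - 4a - 3b - 7, b^2 + 9/2a + 7/2}.

Buchberger on the second generating set:
h_1 = -8a^2 + 40ab - 8b^2 - 4a + 24b + 28, LT = a^2.
h_2 = 8b^2 + 36a + 18, LT = b^2.

The S-polynomials (S(h_1,h_2)) all reduce to 0 modulo the current basis, so we have a Gröbner basis.
Inter-reduce: drop elements whose leading term is divisible by another's, tail-reduce, and make monic.
Reduced Gröbner basis: {a^2 - 5ab - 4a - 3b - 23/4, b^2 + 9/2a + 9/4}.

These differ, so the ideals are not equal.
The same test decides containment: I ⊆ J iff every generator of I reduces to 0 modulo a Gröbner basis of J.

No, the ideals differ.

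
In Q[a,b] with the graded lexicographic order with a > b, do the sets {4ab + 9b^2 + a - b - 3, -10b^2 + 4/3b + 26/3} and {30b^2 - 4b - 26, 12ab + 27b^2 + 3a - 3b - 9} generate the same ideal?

For a fixed monomial order, each ideal has a unique reduced Gröbner basis; comparing bases decides equality.
Buchberger on the first generating set:
f_1 = 4ab + 9b^2 + a - b - 3, LT = ab.
f_2 = -10b^2 + 4/3b + 26/3, LT = b^2.

S(f_1,f_2): lcm = ab^2. S = 9/4b^3 + 23/60ab - 1/4b^2 + 13/15a - 3/4b.
  leading term b^3: subtract (-9/40b)·f_2 from 9/4b^3 + 23/60ab - 1/4b^2 + 13/15a - 3/4b → 23/60ab + 1/20b^2 + 13/15a + 6/5b
  leading term ab: subtract (23/240)·f_1 from 23/60ab + 1/20b^2 + 13/15a + 6/5b → -13/16b^2 + 37/48a + 311/240b + 23/80
  leading term b^2: subtract (13/160)·f_2 from -13/16b^2 + 37/48a + 311/240b + 23/80 → 37/48a + 19/16b - 5/12
  leading term a: no divisor's leading term divides it; move 37/48a to the remainder.
  leading term b: no divisor's leading term divides it; move 19/16b to the remainder.
  leading term 1: no divisor's leading term divides it; move -5/12 to the remainder.
  remainder 37/48a + 19/16b - 5/12 ≠ 0; add g_3 = 37/48a + 19/16b - 5/12 to the basis.

The other S-polynomials (S(f_1,g_3), S(f_2,g_3)) all reduce to 0 modulo the current basis, so we have a Gröbner basis.
Inter-reduce: drop elements whose leading term is divisible by another's, tail-reduce, and make monic.
Reduced Gröbner basis: {b^2 - 2/15b - 13/15, a + 57/37b - 20/37}.

Buchberger on the second generating set:
h_1 = 30b^2 - 4b - 26, LT = b^2.
h_2 = 12ab + 27b^2 + 3a - 3b - 9, LT = ab.

S(h_1,h_2): lcm = ab^2. S = -9/4b^3 - 23/60ab + 1/4b^2 - 13/15a + 3/4b.
  leading term b^3: subtract (-3/40b)·h_1 from -9/4b^3 - 23/60ab + 1/4b^2 - 13/15a + 3/4b → -23/60ab - 1/20b^2 - 13/15a - 6/5b
  leading term ab: subtract (-23/720)·h_2 from -23/60ab - 1/20b^2 - 13/15a - 6/5b → 13/16b^2 - 37/48a - 311/240b - 23/80
  leading term b^2: subtract (13/480)·h_1 from 13/16b^2 - 37/48a - 311/240b - 23/80 → -37/48a - 19/16b + 5/12
  leading term a: no divisor's leading term divides it; move -37/48a to the remainder.
  leading term b: no divisor's leading term divides it; move -19/16b to the remainder.
  leading term 1: no divisor's leading term divides it; move 5/12 to the remainder.
  remainder -37/48a - 19/16b + 5/12 ≠ 0; add k_3 = -37/48a - 19/16b + 5/12 to the basis.

The other S-polynomials (S(h_1,k_3), S(h_2,k_3)) all reduce to 0 modulo the current basis, so we have a Gröbner basis.
Inter-reduce: drop elements whose leading term is divisible by another's, tail-reduce, and make monic.
Reduced Gröbner basis: {b^2 - 2/15b - 13/15, a + 57/37b - 20/37}.

These coincide, so the ideals are equal.

Yes, the ideals are equal.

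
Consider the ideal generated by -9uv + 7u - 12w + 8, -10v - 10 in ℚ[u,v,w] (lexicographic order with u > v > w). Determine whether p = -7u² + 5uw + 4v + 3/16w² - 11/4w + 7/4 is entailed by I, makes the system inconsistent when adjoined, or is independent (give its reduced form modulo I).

Adjoining -7u² + 5uw + 4v + 3/16w² - 11/4w + 7/4 makes the ideal the whole ring: the system is inconsistent.

First compute the reduced Gröbner basis of I by Buchberger's algorithm.
f_1 = -9uv + 7u - 12w + 8, LT = uv.
f_2 = -10v - 10, LT = v.

S(f_1,f_2): lcm = uv. S = -16/9u + 4/3w - 8/9.
  leading term u: no divisor's leading term divides it; move -16/9u to the remainder.
  leading term w: no divisor's leading term divides it; move 4/3w to the remainder.
  leading term 1: no divisor's leading term divides it; move -8/9 to the remainder.
  remainder -16/9u + 4/3w - 8/9 ≠ 0; add h_3 = -16/9u + 4/3w - 8/9 to the basis.

The other S-polynomials (S(f_1,h_3), S(f_2,h_3)) all reduce to 0 modulo the current basis, so we have a Gröbner basis.
Inter-reduce: drop elements whose leading term is divisible by another's, tail-reduce, and make monic.
Reduced Gröbner basis: {u - ¾w + ½, v + 1}.
Label its elements g_1 = u - ¾w + ½, g_2 = v + 1.

Reduce p = -7u² + 5uw + 4v + 3/16w² - 11/4w + 7/4 modulo G:
  leading term u²: subtract (-7u)·g_1 from -7u² + 5uw + 4v + 3/16w² - 11/4w + 7/4 → -¼uw + 7/2u + 4v + 3/16w² - 11/4w + 7/4
  leading term uw: subtract (-¼w)·g_1 from -¼uw + 7/2u + 4v + 3/16w² - 11/4w + 7/4 → 7/2u + 4v - 21/8w + 7/4
  leading term u: subtract (7/2)·g_1 from 7/2u + 4v - 21/8w + 7/4 → 4v
  leading term v: subtract (4)·g_2 from 4v → -4
  leading term 1: no divisor's leading term divides it; move -4 to the remainder.
  normal form = -4.
The normal form is nonzero, so p ∉ I. Since p minus its normal form lies in I, I + (p) = I + (r) where r = -4; decide whether this ideal is the whole ring.
Here r = -4 is a nonzero constant, hence a unit: 1 ∈ I + (p), the Gröbner basis of I + (p) is {1}, and the enlarged system has no common solution — adjoining p is inconsistent.

The remainder on division by a Gröbner basis is unique — it is the normal form.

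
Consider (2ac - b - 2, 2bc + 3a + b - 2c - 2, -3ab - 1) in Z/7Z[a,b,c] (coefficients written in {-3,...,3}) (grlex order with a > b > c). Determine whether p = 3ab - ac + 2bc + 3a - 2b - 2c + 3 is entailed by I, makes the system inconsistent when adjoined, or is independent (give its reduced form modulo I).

Adjoining 3ab - ac + 2bc + 3a - 2b - 2c + 3 makes the ideal the whole ring: the system is inconsistent.

First compute the reduced Gröbner basis of I by Buchberger's algorithm.
f_1 = 2ac - b - 2, LT = ac.
f_2 = 2bc + 3a + b - 2c - 2, LT = bc.
f_3 = -3ab - 1, LT = ab.

S(f_1,f_2): lcm = abc. S = 2a^2 + 3ab + ac + 3b^2 + a - b.
  leading term a^2: no divisor's leading term divides it; move 2a^2 to the remainder.
  leading term ab: subtract (-1)·f_3 from 3ab + ac + 3b^2 + a - b → ac + 3b^2 + a - b - 1
  leading term ac: subtract (-3)·f_1 from ac + 3b^2 + a - b - 1 → 3b^2 + a + 3b
  leading term b^2: no divisor's leading term divides it; move 3b^2 to the remainder.
  leading term a: no divisor's leading term divides it; move a to the remainder.
  leading term b: no divisor's leading term divides it; move 3b to the remainder.
  remainder 2a^2 + 3b^2 + a + 3b ≠ 0; add h_4 = 2a^2 + 3b^2 + a + 3b to the basis.

S(f_1,f_3): lcm = abc. S = 3b^2 - b + 2c.
  leading term b^2: no divisor's leading term divides it; move 3b^2 to the remainder.
  leading term b: no divisor's leading term divides it; move -b to the remainder.
  leading term c: no divisor's leading term divides it; move 2c to the remainder.
  remainder 3b^2 - b + 2c ≠ 0; add h_5 = 3b^2 - b + 2c to the basis.

S(f_2,h_5): lcm = b^2c. S = -2ab - 3b^2 - 3bc - 3c^2 - b.
  leading term ab: subtract (3)·f_3 from -2ab - 3b^2 - 3bc - 3c^2 - b → -3b^2 - 3bc - 3c^2 - b + 3
  leading term b^2: subtract (-1)·h_5 from -3b^2 - 3bc - 3c^2 - b + 3 → -3bc - 3c^2 - 2b + 2c + 3
  leading term bc: subtract (2)·f_2 from -3bc - 3c^2 - 2b + 2c + 3 → -3c^2 + a + 3b - c
  leading term c^2: no divisor's leading term divides it; move -3c^2 to the remainder.
  leading term a: no divisor's leading term divides it; move a to the remainder.
  leading term b: no divisor's leading term divides it; move 3b to the remainder.
  leading term c: no divisor's leading term divides it; move -c to the remainder.
  remainder -3c^2 + a + 3b - c ≠ 0; add h_6 = -3c^2 + a + 3b - c to the basis.

The other S-polynomials (S(f_2,f_3), S(f_1,h_4), S(f_2,h_4), S(f_3,h_4), S(f_1,h_5), S(f_3,h_5), S(h_4,h_5), S(f_1,h_6), S(f_2,h_6), S(f_3,h_6), S(h_4,h_6), S(h_5,h_6)) all reduce to 0 modulo the current basis, so we have a Gröbner basis.
Inter-reduce: drop elements whose leading term is divisible by another's, tail-reduce, and make monic.
Reduced Gröbner basis: {a^2 - 3a + 2b - c, ab - 2, ac + 3b - 1, b^2 + 2b + 3c, bc - 2a - 3b - c - 1, c^2 + 2a - b - 2c}.
Label its elements g_1 = a^2 - 3a + 2b - c, g_2 = ab - 2, g_3 = ac + 3b - 1, g_4 = b^2 + 2b + 3c, g_5 = bc - 2a - 3b - c - 1, g_6 = c^2 + 2a - b - 2c.

Reduce p = 3ab - ac + 2bc + 3a - 2b - 2c + 3 modulo G:
  leading term ab: subtract (3)·g_2 from 3ab - ac + 2bc + 3a - 2b - 2c + 3 → -ac + 2bc + 3a - 2b - 2c + 2
  leading term ac: subtract (-1)·g_3 from -ac + 2bc + 3a - 2b - 2c + 2 → 2bc + 3a + b - 2c + 1
  leading term bc: subtract (2)·g_5 from 2bc + 3a + b - 2c + 1 → 3
  leading term 1: no divisor's leading term divides it; move 3 to the remainder.
  normal form = 3.
The normal form is nonzero, so p ∉ I. Since p minus its normal form lies in I, I + (p) = I + (r) where r = 3; decide whether this ideal is the whole ring.
Here r = 3 is a nonzero constant, hence a unit: 1 ∈ I + (p), the Gröbner basis of I + (p) is {1}, and the enlarged system has no common solution — adjoining p is inconsistent.

Ideal membership is decidable via reduction modulo a Gröbner basis.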